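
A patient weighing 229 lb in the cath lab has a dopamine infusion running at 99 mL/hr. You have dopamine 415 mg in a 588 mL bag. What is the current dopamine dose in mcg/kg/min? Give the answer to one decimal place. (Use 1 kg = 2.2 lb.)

11.2 mcg/kg/min

Weight = 229 lb ÷ 2.2 lb/kg = 104.0909 kg
Concentration = 415 mg ÷ 588 mL = 0.7057823 mg/mL = 705.7823 mcg/mL
Drug rate = 99 mL/hr × 705.7823 mcg/mL = 69872.45 mcg/hr
69872.45 mcg/hr ÷ 60 min/hr = 1164.541 mcg/min
1164.541 mcg/min ÷ 104.0909 kg = 11.18773 mcg/kg/min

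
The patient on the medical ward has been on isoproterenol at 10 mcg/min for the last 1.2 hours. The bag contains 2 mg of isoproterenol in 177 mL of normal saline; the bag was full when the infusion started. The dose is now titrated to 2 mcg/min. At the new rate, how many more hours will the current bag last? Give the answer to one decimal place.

Initial rate:
10 mcg/min × 60 min/hr = 600 mcg/hr
Concentration = 2 mg ÷ 177 mL = 0.01129944 mg/mL = 11.29944 mcg/mL
Rate = 600 mcg/hr ÷ 11.29944 mcg/mL = 53.1 mL/hr
Volume infused so far = 53.1 mL/hr × 1.2 hr = 63.72 mL
Volume remaining = 177 − 63.72 = 113.28 mL
New rate:
2 mcg/min × 60 min/hr = 120 mcg/hr
Rate = 120 mcg/hr ÷ 11.29944 mcg/mL = 10.62 mL/hr
Time remaining = 113.28 mL ÷ 10.62 mL/hr = 10.66667 hr

10.7 hours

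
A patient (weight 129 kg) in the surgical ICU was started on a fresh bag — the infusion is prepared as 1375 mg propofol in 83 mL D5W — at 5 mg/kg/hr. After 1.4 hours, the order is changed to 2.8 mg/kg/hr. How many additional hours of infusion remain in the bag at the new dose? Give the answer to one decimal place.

Initial rate:
Dose = 5 mg/kg/hr × 129 kg = 645 mg/hr
Concentration = 1375 mg ÷ 83 mL = 16.56627 mg/mL
Rate = 645 mg/hr ÷ 16.56627 mg/mL = 38.93455 mL/hr
Volume infused so far = 38.93455 mL/hr × 1.4 hr = 54.50836 mL
Volume remaining = 83 − 54.50836 = 28.49164 mL
New rate:
Dose = 2.8 mg/kg/hr × 129 kg = 361.2 mg/hr
Rate = 361.2 mg/hr ÷ 16.56627 mg/mL = 21.80335 mL/hr
Time remaining = 28.49164 mL ÷ 21.80335 mL/hr = 1.306755 hr

1.3 hours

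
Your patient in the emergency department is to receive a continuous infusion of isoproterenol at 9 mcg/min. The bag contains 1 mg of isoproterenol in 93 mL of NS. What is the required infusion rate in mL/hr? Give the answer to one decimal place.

9 mcg/min × 60 min/hr = 540 mcg/hr
Concentration = 1 mg ÷ 93 mL = 0.01075269 mg/mL = 10.75269 mcg/mL
Rate = 540 mcg/hr ÷ 10.75269 mcg/mL = 50.22 mL/hr

50.2 mL/hr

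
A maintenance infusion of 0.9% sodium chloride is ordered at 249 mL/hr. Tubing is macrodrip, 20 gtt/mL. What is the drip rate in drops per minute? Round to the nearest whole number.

83 gtt/min

249 mL/hr ÷ 60 min/hr = 4.15 mL/min
4.15 mL/min × 20 gtt/mL = 83 gtt/min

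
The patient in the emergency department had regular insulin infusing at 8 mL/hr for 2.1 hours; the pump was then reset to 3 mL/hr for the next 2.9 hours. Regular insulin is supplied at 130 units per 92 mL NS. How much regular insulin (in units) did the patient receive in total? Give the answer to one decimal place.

36.0 units

Concentration = 130 units ÷ 92 mL = 1.413043 units/mL
Stage 1: 8 mL/hr × 2.1 hr = 16.8 mL → 16.8 mL × 1.413043 units/mL = 23.73913 units
Stage 2: 3 mL/hr × 2.9 hr = 8.7 mL → 8.7 mL × 1.413043 units/mL = 12.29348 units
Total = 23.73913 + 12.29348 = 36.03261 units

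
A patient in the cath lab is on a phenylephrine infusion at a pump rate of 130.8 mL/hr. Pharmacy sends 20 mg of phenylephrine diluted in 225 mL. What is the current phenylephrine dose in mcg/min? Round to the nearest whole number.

Concentration = 20 mg ÷ 225 mL = 0.08888889 mg/mL = 88.88889 mcg/mL
Drug rate = 130.8 mL/hr × 88.88889 mcg/mL = 11626.67 mcg/hr
11626.67 mcg/hr ÷ 60 min/hr = 193.7778 mcg/min

194 mcg/min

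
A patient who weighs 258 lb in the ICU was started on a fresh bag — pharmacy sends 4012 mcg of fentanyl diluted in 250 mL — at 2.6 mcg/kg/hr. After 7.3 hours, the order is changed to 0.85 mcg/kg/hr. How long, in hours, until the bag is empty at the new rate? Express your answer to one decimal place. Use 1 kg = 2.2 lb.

Initial rate:
Weight = 258 lb ÷ 2.2 lb/kg = 117.2727 kg
Dose = 2.6 mcg/kg/hr × 117.2727 kg = 304.9091 mcg/hr
Concentration = 4012 mcg ÷ 250 mL = 16.048 mcg/mL
Rate = 304.9091 mcg/hr ÷ 16.048 mcg/mL = 18.99982 mL/hr
Volume infused so far = 18.99982 mL/hr × 7.3 hr = 138.6987 mL
Volume remaining = 250 − 138.6987 = 111.3013 mL
New rate:
Dose = 0.85 mcg/kg/hr × 117.2727 kg = 99.68182 mcg/hr
Rate = 99.68182 mcg/hr ÷ 16.048 mcg/mL = 6.211479 mL/hr
Time remaining = 111.3013 mL ÷ 6.211479 mL/hr = 17.91865 hr

17.9 hours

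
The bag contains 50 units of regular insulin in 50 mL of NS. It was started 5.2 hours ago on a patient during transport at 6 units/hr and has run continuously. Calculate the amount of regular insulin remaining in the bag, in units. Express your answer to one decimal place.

18.8 units

Concentration = 50 units ÷ 50 mL = 1 units/mL
Rate = 6 units/hr ÷ 1 units/mL = 6 mL/hr
Volume infused = 6 mL/hr × 5.2 hr = 31.2 mL
Volume remaining = 50 − 31.2 = 18.8 mL
Drug remaining = 18.8 mL × 1 units/mL = 18.8 units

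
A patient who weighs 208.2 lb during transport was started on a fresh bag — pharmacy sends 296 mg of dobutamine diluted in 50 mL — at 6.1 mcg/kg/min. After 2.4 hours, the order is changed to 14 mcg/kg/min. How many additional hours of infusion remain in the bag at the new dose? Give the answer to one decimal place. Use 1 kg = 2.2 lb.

Initial rate:
Weight = 208.2 lb ÷ 2.2 lb/kg = 94.63636 kg
Dose = 6.1 mcg/kg/min × 94.63636 kg = 577.2818 mcg/min
577.2818 mcg/min × 60 min/hr = 34636.91 mcg/hr
Concentration = 296 mg ÷ 50 mL = 5.92 mg/mL = 5920 mcg/mL
Rate = 34636.91 mcg/hr ÷ 5920 mcg/mL = 5.850829 mL/hr
Volume infused so far = 5.850829 mL/hr × 2.4 hr = 14.04199 mL
Volume remaining = 50 − 14.04199 = 35.95801 mL
New rate:
Dose = 14 mcg/kg/min × 94.63636 kg = 1324.909 mcg/min
1324.909 mcg/min × 60 min/hr = 79494.55 mcg/hr
Rate = 79494.55 mcg/hr ÷ 5920 mcg/mL = 13.42813 mL/hr
Time remaining = 35.95801 mL ÷ 13.42813 mL/hr = 2.677812 hr

2.7 hours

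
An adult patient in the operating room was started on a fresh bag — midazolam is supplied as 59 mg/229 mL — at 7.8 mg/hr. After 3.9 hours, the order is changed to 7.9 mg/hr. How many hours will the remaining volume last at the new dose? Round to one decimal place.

Initial rate:
Concentration = 59 mg ÷ 229 mL = 0.2576419 mg/mL
Rate = 7.8 mg/hr ÷ 0.2576419 mg/mL = 30.27458 mL/hr
Volume infused so far = 30.27458 mL/hr × 3.9 hr = 118.0708 mL
Volume remaining = 229 − 118.0708 = 110.9292 mL
New rate:
Rate = 7.9 mg/hr ÷ 0.2576419 mg/mL = 30.66271 mL/hr
Time remaining = 110.9292 mL ÷ 30.66271 mL/hr = 3.617722 hr

3.6 hours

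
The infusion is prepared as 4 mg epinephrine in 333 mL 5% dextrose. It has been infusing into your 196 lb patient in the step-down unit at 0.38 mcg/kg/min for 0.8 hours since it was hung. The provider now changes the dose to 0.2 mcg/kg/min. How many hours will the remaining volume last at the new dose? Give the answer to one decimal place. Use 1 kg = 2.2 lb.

2.2 hours

Initial rate:
Weight = 196 lb ÷ 2.2 lb/kg = 89.09091 kg
Dose = 0.38 mcg/kg/min × 89.09091 kg = 33.85455 mcg/min
33.85455 mcg/min × 60 min/hr = 2031.273 mcg/hr
Concentration = 4 mg ÷ 333 mL = 0.01201201 mg/mL = 12.01201 mcg/mL
Rate = 2031.273 mcg/hr ÷ 12.01201 mcg/mL = 169.1035 mL/hr
Volume infused so far = 169.1035 mL/hr × 0.8 hr = 135.2828 mL
Volume remaining = 333 − 135.2828 = 197.7172 mL
New rate:
Dose = 0.2 mcg/kg/min × 89.09091 kg = 17.81818 mcg/min
17.81818 mcg/min × 60 min/hr = 1069.091 mcg/hr
Rate = 1069.091 mcg/hr ÷ 12.01201 mcg/mL = 89.00182 mL/hr
Time remaining = 197.7172 mL ÷ 89.00182 mL/hr = 2.221497 hr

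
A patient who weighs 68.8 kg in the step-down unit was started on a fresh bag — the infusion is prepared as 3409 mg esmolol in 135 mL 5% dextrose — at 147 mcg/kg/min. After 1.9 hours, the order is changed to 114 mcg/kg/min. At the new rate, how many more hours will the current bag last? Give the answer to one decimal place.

4.8 hours

Initial rate:
Dose = 147 mcg/kg/min × 68.8 kg = 10113.6 mcg/min
10113.6 mcg/min × 60 min/hr = 606816 mcg/hr
Concentration = 3409 mg ÷ 135 mL = 25.25185 mg/mL = 25251.85 mcg/mL
Rate = 606816 mcg/hr ÷ 25251.85 mcg/mL = 24.03055 mL/hr
Volume infused so far = 24.03055 mL/hr × 1.9 hr = 45.65805 mL
Volume remaining = 135 − 45.65805 = 89.34195 mL
New rate:
Dose = 114 mcg/kg/min × 68.8 kg = 7843.2 mcg/min
7843.2 mcg/min × 60 min/hr = 470592 mcg/hr
Rate = 470592 mcg/hr ÷ 25251.85 mcg/mL = 18.63594 mL/hr
Time remaining = 89.34195 mL ÷ 18.63594 mL/hr = 4.794067 hr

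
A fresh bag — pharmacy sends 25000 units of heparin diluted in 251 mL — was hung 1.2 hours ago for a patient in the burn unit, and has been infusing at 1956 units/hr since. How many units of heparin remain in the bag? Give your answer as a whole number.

Concentration = 25000 units ÷ 251 mL = 99.60159 units/mL
Rate = 1956 units/hr ÷ 99.60159 units/mL = 19.63824 mL/hr
Volume infused = 19.63824 mL/hr × 1.2 hr = 23.56589 mL
Volume remaining = 251 − 23.56589 = 227.4341 mL
Drug remaining = 227.4341 mL × 99.60159 units/mL = 22652.8 units

22653 units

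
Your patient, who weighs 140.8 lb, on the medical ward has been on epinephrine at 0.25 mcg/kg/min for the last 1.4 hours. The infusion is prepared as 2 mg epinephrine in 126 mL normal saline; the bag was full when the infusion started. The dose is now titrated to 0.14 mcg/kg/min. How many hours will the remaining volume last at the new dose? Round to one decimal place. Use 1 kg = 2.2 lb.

Initial rate:
Weight = 140.8 lb ÷ 2.2 lb/kg = 64 kg
Dose = 0.25 mcg/kg/min × 64 kg = 16 mcg/min
16 mcg/min × 60 min/hr = 960 mcg/hr
Concentration = 2 mg ÷ 126 mL = 0.01587302 mg/mL = 15.87302 mcg/mL
Rate = 960 mcg/hr ÷ 15.87302 mcg/mL = 60.48 mL/hr
Volume infused so far = 60.48 mL/hr × 1.4 hr = 84.672 mL
Volume remaining = 126 − 84.672 = 41.328 mL
New rate:
Dose = 0.14 mcg/kg/min × 64 kg = 8.96 mcg/min
8.96 mcg/min × 60 min/hr = 537.6 mcg/hr
Rate = 537.6 mcg/hr ÷ 15.87302 mcg/mL = 33.8688 mL/hr
Time remaining = 41.328 mL ÷ 33.8688 mL/hr = 1.220238 hr

1.2 hours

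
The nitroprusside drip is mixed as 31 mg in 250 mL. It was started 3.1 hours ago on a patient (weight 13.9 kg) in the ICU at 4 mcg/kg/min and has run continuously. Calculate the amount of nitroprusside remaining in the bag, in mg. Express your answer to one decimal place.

20.7 mg

Dose = 4 mcg/kg/min × 13.9 kg = 55.6 mcg/min
55.6 mcg/min × 60 min/hr = 3336 mcg/hr
Concentration = 31 mg ÷ 250 mL = 0.124 mg/mL = 124 mcg/mL
Rate = 3336 mcg/hr ÷ 124 mcg/mL = 26.90323 mL/hr
Volume infused = 26.90323 mL/hr × 3.1 hr = 83.4 mL
Volume remaining = 250 − 83.4 = 166.6 mL
Drug remaining = 166.6 mL × 124 mcg/mL = 20658.4 mcg = 20.6584 mg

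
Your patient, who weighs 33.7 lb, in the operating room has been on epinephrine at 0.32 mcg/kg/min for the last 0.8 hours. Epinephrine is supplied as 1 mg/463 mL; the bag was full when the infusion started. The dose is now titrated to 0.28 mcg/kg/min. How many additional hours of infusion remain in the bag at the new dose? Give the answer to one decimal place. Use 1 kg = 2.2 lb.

Initial rate:
Weight = 33.7 lb ÷ 2.2 lb/kg = 15.31818 kg
Dose = 0.32 mcg/kg/min × 15.31818 kg = 4.901818 mcg/min
4.901818 mcg/min × 60 min/hr = 294.1091 mcg/hr
Concentration = 1 mg ÷ 463 mL = 0.002159827 mg/mL = 2.159827 mcg/mL
Rate = 294.1091 mcg/hr ÷ 2.159827 mcg/mL = 136.1725 mL/hr
Volume infused so far = 136.1725 mL/hr × 0.8 hr = 108.938 mL
Volume remaining = 463 − 108.938 = 354.062 mL
New rate:
Dose = 0.28 mcg/kg/min × 15.31818 kg = 4.289091 mcg/min
4.289091 mcg/min × 60 min/hr = 257.3455 mcg/hr
Rate = 257.3455 mcg/hr ÷ 2.159827 mcg/mL = 119.1509 mL/hr
Time remaining = 354.062 mL ÷ 119.1509 mL/hr = 2.971542 hr

3.0 hours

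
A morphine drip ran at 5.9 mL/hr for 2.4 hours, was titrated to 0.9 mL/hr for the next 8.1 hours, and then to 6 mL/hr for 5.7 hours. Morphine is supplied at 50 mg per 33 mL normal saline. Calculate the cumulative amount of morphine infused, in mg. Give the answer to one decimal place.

84.3 mg

Concentration = 50 mg ÷ 33 mL = 1.515152 mg/mL
Stage 1: 5.9 mL/hr × 2.4 hr = 14.16 mL → 14.16 mL × 1.515152 mg/mL = 21.45455 mg
Stage 2: 0.9 mL/hr × 8.1 hr = 7.29 mL → 7.29 mL × 1.515152 mg/mL = 11.04545 mg
Stage 3: 6 mL/hr × 5.7 hr = 34.2 mL → 34.2 mL × 1.515152 mg/mL = 51.81818 mg
Total = 21.45455 + 11.04545 + 51.81818 = 84.31818 mg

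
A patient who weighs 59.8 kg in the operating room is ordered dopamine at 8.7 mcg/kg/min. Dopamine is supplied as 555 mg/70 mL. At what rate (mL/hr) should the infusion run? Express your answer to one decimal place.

Dose = 8.7 mcg/kg/min × 59.8 kg = 520.26 mcg/min
520.26 mcg/min × 60 min/hr = 31215.6 mcg/hr
Concentration = 555 mg ÷ 70 mL = 7.928571 mg/mL = 7928.571 mcg/mL
Rate = 31215.6 mcg/hr ÷ 7928.571 mcg/mL = 3.937103 mL/hr

3.9 mL/hr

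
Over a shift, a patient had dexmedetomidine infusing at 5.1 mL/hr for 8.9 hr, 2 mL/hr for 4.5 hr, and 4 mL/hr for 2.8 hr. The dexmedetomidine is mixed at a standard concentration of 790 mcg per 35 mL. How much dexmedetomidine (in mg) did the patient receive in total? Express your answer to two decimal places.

Concentration = 790 mcg ÷ 35 mL = 22.57143 mcg/mL
Stage 1: 5.1 mL/hr × 8.9 hr = 45.39 mL → 45.39 mL × 22.57143 mcg/mL = 1024.517 mcg
Stage 2: 2 mL/hr × 4.5 hr = 9 mL → 9 mL × 22.57143 mcg/mL = 203.1429 mcg
Stage 3: 4 mL/hr × 2.8 hr = 11.2 mL → 11.2 mL × 22.57143 mcg/mL = 252.8 mcg
Total = 1024.517 + 203.1429 + 252.8 = 1480.46 mcg = 1.48046 mg

1.48 mg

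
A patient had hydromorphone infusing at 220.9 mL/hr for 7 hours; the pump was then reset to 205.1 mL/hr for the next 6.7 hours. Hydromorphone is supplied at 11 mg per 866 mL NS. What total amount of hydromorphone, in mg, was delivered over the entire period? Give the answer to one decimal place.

37.1 mg

Concentration = 11 mg ÷ 866 mL = 0.01270208 mg/mL
Stage 1: 220.9 mL/hr × 7 hr = 1546.3 mL → 1546.3 mL × 0.01270208 mg/mL = 19.64122 mg
Stage 2: 205.1 mL/hr × 6.7 hr = 1374.17 mL → 1374.17 mL × 0.01270208 mg/mL = 17.45482 mg
Total = 19.64122 + 17.45482 = 37.09604 mg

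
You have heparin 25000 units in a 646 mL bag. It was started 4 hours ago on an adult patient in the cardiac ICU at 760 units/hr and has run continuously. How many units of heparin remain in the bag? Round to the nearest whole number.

Concentration = 25000 units ÷ 646 mL = 38.69969 units/mL
Rate = 760 units/hr ÷ 38.69969 units/mL = 19.6384 mL/hr
Volume infused = 19.6384 mL/hr × 4 hr = 78.5536 mL
Volume remaining = 646 − 78.5536 = 567.4464 mL
Drug remaining = 567.4464 mL × 38.69969 units/mL = 21960 units

21960 units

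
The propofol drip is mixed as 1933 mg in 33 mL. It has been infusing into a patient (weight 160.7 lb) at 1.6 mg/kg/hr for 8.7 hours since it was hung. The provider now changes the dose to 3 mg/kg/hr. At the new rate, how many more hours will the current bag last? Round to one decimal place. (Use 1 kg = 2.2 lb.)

4.2 hours

Initial rate:
Weight = 160.7 lb ÷ 2.2 lb/kg = 73.04545 kg
Dose = 1.6 mg/kg/hr × 73.04545 kg = 116.8727 mg/hr
Concentration = 1933 mg ÷ 33 mL = 58.57576 mg/mL
Rate = 116.8727 mg/hr ÷ 58.57576 mg/mL = 1.995241 mL/hr
Volume infused so far = 1.995241 mL/hr × 8.7 hr = 17.35859 mL
Volume remaining = 33 − 17.35859 = 15.64141 mL
New rate:
Dose = 3 mg/kg/hr × 73.04545 kg = 219.1364 mg/hr
Rate = 219.1364 mg/hr ÷ 58.57576 mg/mL = 3.741076 mL/hr
Time remaining = 15.64141 mL ÷ 3.741076 mL/hr = 4.180991 hr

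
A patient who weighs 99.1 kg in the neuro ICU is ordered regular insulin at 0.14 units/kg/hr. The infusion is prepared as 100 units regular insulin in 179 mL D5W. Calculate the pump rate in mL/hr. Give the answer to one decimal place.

24.8 mL/hr

Dose = 0.14 units/kg/hr × 99.1 kg = 13.874 units/hr
Concentration = 100 units ÷ 179 mL = 0.5586592 units/mL
Rate = 13.874 units/hr ÷ 0.5586592 units/mL = 24.83446 mL/hr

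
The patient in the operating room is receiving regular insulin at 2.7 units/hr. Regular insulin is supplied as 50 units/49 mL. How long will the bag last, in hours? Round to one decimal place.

Concentration = 50 units ÷ 49 mL = 1.020408 units/mL
Rate = 2.7 units/hr ÷ 1.020408 units/mL = 2.646 mL/hr
Duration = 49 mL ÷ 2.646 mL/hr = 18.51852 hr

18.5 hours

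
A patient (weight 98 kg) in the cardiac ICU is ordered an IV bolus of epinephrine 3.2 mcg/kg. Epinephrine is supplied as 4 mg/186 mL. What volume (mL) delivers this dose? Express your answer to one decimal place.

Dose = 3.2 mcg/kg × 98 kg = 313.6 mcg
Concentration = 4 mg ÷ 186 mL = 0.02150538 mg/mL = 21.50538 mcg/mL
Volume = 313.6 mcg ÷ 21.50538 mcg/mL = 14.5824 mL

14.6 mL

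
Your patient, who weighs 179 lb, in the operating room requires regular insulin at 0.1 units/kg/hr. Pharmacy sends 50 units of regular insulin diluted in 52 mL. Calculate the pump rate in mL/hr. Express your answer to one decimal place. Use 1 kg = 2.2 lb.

8.5 mL/hr

Weight = 179 lb ÷ 2.2 lb/kg = 81.36364 kg
Dose = 0.1 units/kg/hr × 81.36364 kg = 8.136364 units/hr
Concentration = 50 units ÷ 52 mL = 0.9615385 units/mL
Rate = 8.136364 units/hr ÷ 0.9615385 units/mL = 8.461818 mL/hr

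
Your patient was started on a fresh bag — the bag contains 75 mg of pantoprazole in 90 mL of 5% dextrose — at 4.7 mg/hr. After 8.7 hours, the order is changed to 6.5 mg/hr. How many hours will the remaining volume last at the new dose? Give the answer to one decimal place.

5.2 hours

Initial rate:
Concentration = 75 mg ÷ 90 mL = 0.8333333 mg/mL
Rate = 4.7 mg/hr ÷ 0.8333333 mg/mL = 5.64 mL/hr
Volume infused so far = 5.64 mL/hr × 8.7 hr = 49.068 mL
Volume remaining = 90 − 49.068 = 40.932 mL
New rate:
Rate = 6.5 mg/hr ÷ 0.8333333 mg/mL = 7.8 mL/hr
Time remaining = 40.932 mL ÷ 7.8 mL/hr = 5.247692 hr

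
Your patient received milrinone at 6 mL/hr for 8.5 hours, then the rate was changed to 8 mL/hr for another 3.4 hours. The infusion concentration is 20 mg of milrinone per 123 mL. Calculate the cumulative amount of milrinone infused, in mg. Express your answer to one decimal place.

12.7 mg

Concentration = 20 mg ÷ 123 mL = 0.1626016 mg/mL
Stage 1: 6 mL/hr × 8.5 hr = 51 mL → 51 mL × 0.1626016 mg/mL = 8.292683 mg
Stage 2: 8 mL/hr × 3.4 hr = 27.2 mL → 27.2 mL × 0.1626016 mg/mL = 4.422764 mg
Total = 8.292683 + 4.422764 = 12.71545 mg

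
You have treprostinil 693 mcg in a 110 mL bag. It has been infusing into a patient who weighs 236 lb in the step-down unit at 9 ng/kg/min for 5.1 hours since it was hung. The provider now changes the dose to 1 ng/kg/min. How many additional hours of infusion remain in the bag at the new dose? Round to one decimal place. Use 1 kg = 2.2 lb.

61.8 hours

Initial rate:
Weight = 236 lb ÷ 2.2 lb/kg = 107.2727 kg
Dose = 9 ng/kg/min × 107.2727 kg = 965.4545 ng/min
965.4545 ng/min × 60 min/hr = 57927.27 ng/hr
Concentration = 693 mcg ÷ 110 mL = 6.3 mcg/mL = 6300 ng/mL
Rate = 57927.27 ng/hr ÷ 6300 ng/mL = 9.194805 mL/hr
Volume infused so far = 9.194805 mL/hr × 5.1 hr = 46.89351 mL
Volume remaining = 110 − 46.89351 = 63.10649 mL
New rate:
Dose = 1 ng/kg/min × 107.2727 kg = 107.2727 ng/min
107.2727 ng/min × 60 min/hr = 6436.364 ng/hr
Rate = 6436.364 ng/hr ÷ 6300 ng/mL = 1.021645 mL/hr
Time remaining = 63.10649 mL ÷ 1.021645 mL/hr = 61.76949 hr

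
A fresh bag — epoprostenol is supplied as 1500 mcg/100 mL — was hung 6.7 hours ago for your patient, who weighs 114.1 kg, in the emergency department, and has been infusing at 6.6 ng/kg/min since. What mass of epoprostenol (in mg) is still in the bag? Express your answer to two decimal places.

Dose = 6.6 ng/kg/min × 114.1 kg = 753.06 ng/min
753.06 ng/min × 60 min/hr = 45183.6 ng/hr
Concentration = 1500 mcg ÷ 100 mL = 15 mcg/mL = 15000 ng/mL
Rate = 45183.6 ng/hr ÷ 15000 ng/mL = 3.01224 mL/hr
Volume infused = 3.01224 mL/hr × 6.7 hr = 20.18201 mL
Volume remaining = 100 − 20.18201 = 79.81799 mL
Drug remaining = 79.81799 mL × 15000 ng/mL = 1197270 ng = 1.19727 mg

1.20 mg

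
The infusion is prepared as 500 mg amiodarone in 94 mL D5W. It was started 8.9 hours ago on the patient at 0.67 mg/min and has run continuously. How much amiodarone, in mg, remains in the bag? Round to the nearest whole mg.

142 mg

0.67 mg/min × 60 min/hr = 40.2 mg/hr
Concentration = 500 mg ÷ 94 mL = 5.319149 mg/mL
Rate = 40.2 mg/hr ÷ 5.319149 mg/mL = 7.5576 mL/hr
Volume infused = 7.5576 mL/hr × 8.9 hr = 67.26264 mL
Volume remaining = 94 − 67.26264 = 26.73736 mL
Drug remaining = 26.73736 mL × 5.319149 mg/mL = 142.22 mg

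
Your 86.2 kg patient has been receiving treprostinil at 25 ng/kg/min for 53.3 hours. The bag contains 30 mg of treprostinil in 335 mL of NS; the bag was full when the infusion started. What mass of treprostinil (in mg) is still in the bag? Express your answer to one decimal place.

Dose = 25 ng/kg/min × 86.2 kg = 2155 ng/min
2155 ng/min × 60 min/hr = 129300 ng/hr
Concentration = 30 mg ÷ 335 mL = 0.08955224 mg/mL = 89552.24 ng/mL
Rate = 129300 ng/hr ÷ 89552.24 ng/mL = 1.44385 mL/hr
Volume infused = 1.44385 mL/hr × 53.3 hr = 76.95721 mL
Volume remaining = 335 − 76.95721 = 258.0428 mL
Drug remaining = 258.0428 mL × 89552.24 ng/mL = 23108310 ng = 23.10831 mg

23.1 mg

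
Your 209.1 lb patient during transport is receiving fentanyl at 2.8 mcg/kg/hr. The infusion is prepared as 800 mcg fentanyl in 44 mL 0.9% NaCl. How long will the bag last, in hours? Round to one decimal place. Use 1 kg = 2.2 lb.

3.0 hours

Weight = 209.1 lb ÷ 2.2 lb/kg = 95.04545 kg
Dose = 2.8 mcg/kg/hr × 95.04545 kg = 266.1273 mcg/hr
Concentration = 800 mcg ÷ 44 mL = 18.18182 mcg/mL
Rate = 266.1273 mcg/hr ÷ 18.18182 mcg/mL = 14.637 mL/hr
Duration = 44 mL ÷ 14.637 mL/hr = 3.00608 hr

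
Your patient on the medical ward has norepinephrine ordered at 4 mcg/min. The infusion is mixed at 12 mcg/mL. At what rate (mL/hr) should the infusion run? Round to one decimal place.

20.0 mL/hr

4 mcg/min × 60 min/hr = 240 mcg/hr
Rate = 240 mcg/hr ÷ 12 mcg/mL = 20 mL/hr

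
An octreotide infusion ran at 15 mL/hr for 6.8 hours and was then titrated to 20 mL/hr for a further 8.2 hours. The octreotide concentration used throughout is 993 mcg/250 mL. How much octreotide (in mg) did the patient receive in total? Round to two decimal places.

Concentration = 993 mcg ÷ 250 mL = 3.972 mcg/mL
Stage 1: 15 mL/hr × 6.8 hr = 102 mL → 102 mL × 3.972 mcg/mL = 405.144 mcg
Stage 2: 20 mL/hr × 8.2 hr = 164 mL → 164 mL × 3.972 mcg/mL = 651.408 mcg
Total = 405.144 + 651.408 = 1056.552 mcg = 1.056552 mg

1.06 mg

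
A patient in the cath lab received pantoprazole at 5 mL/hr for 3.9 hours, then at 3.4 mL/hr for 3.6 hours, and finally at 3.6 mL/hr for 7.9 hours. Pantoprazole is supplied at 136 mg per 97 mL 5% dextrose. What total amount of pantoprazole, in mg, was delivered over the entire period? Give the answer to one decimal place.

84.4 mg

Concentration = 136 mg ÷ 97 mL = 1.402062 mg/mL
Stage 1: 5 mL/hr × 3.9 hr = 19.5 mL → 19.5 mL × 1.402062 mg/mL = 27.34021 mg
Stage 2: 3.4 mL/hr × 3.6 hr = 12.24 mL → 12.24 mL × 1.402062 mg/mL = 17.16124 mg
Stage 3: 3.6 mL/hr × 7.9 hr = 28.44 mL → 28.44 mL × 1.402062 mg/mL = 39.87464 mg
Total = 27.34021 + 17.16124 + 39.87464 = 84.37608 mg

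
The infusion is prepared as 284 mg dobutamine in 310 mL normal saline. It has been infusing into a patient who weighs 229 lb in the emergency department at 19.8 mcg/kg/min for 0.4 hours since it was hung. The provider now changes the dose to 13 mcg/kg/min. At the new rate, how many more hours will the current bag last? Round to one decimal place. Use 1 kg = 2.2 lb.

Initial rate:
Weight = 229 lb ÷ 2.2 lb/kg = 104.0909 kg
Dose = 19.8 mcg/kg/min × 104.0909 kg = 2061 mcg/min
2061 mcg/min × 60 min/hr = 123660 mcg/hr
Concentration = 284 mg ÷ 310 mL = 0.916129 mg/mL = 916.129 mcg/mL
Rate = 123660 mcg/hr ÷ 916.129 mcg/mL = 134.981 mL/hr
Volume infused so far = 134.981 mL/hr × 0.4 hr = 53.99239 mL
Volume remaining = 310 − 53.99239 = 256.0076 mL
New rate:
Dose = 13 mcg/kg/min × 104.0909 kg = 1353.182 mcg/min
1353.182 mcg/min × 60 min/hr = 81190.91 mcg/hr
Rate = 81190.91 mcg/hr ÷ 916.129 mcg/mL = 88.62388 mL/hr
Time remaining = 256.0076 mL ÷ 88.62388 mL/hr = 2.888698 hr

2.9 hours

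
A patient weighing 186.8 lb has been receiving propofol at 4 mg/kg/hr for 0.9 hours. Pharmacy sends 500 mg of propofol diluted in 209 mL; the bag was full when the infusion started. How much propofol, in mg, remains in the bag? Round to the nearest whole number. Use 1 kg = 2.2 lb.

194 mg

Weight = 186.8 lb ÷ 2.2 lb/kg = 84.90909 kg
Dose = 4 mg/kg/hr × 84.90909 kg = 339.6364 mg/hr
Concentration = 500 mg ÷ 209 mL = 2.392344 mg/mL
Rate = 339.6364 mg/hr ÷ 2.392344 mg/mL = 141.968 mL/hr
Volume infused = 141.968 mL/hr × 0.9 hr = 127.7712 mL
Volume remaining = 209 − 127.7712 = 81.2288 mL
Drug remaining = 81.2288 mL × 2.392344 mg/mL = 194.3273 mg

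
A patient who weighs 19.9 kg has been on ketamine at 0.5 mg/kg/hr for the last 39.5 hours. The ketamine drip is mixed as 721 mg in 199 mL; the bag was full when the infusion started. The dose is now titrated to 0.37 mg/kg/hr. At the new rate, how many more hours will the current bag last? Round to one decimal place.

Initial rate:
Dose = 0.5 mg/kg/hr × 19.9 kg = 9.95 mg/hr
Concentration = 721 mg ÷ 199 mL = 3.623116 mg/mL
Rate = 9.95 mg/hr ÷ 3.623116 mg/mL = 2.746255 mL/hr
Volume infused so far = 2.746255 mL/hr × 39.5 hr = 108.4771 mL
Volume remaining = 199 − 108.4771 = 90.52292 mL
New rate:
Dose = 0.37 mg/kg/hr × 19.9 kg = 7.363 mg/hr
Rate = 7.363 mg/hr ÷ 3.623116 mg/mL = 2.032229 mL/hr
Time remaining = 90.52292 mL ÷ 2.032229 mL/hr = 44.54366 hr

44.5 hours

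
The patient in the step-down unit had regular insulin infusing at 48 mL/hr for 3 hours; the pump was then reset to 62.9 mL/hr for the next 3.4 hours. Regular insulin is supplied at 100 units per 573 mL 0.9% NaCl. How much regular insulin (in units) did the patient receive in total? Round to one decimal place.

Concentration = 100 units ÷ 573 mL = 0.1745201 units/mL
Stage 1: 48 mL/hr × 3 hr = 144 mL → 144 mL × 0.1745201 units/mL = 25.13089 units
Stage 2: 62.9 mL/hr × 3.4 hr = 213.86 mL → 213.86 mL × 0.1745201 units/mL = 37.32286 units
Total = 25.13089 + 37.32286 = 62.45375 units

62.5 units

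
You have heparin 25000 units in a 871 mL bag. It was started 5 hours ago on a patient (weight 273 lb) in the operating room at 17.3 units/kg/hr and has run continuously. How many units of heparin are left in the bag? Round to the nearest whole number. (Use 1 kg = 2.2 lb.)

Weight = 273 lb ÷ 2.2 lb/kg = 124.0909 kg
Dose = 17.3 units/kg/hr × 124.0909 kg = 2146.773 units/hr
Concentration = 25000 units ÷ 871 mL = 28.70264 units/mL
Rate = 2146.773 units/hr ÷ 28.70264 units/mL = 74.79356 mL/hr
Volume infused = 74.79356 mL/hr × 5 hr = 373.9678 mL
Volume remaining = 871 − 373.9678 = 497.0322 mL
Drug remaining = 497.0322 mL × 28.70264 units/mL = 14266.14 units

14266 units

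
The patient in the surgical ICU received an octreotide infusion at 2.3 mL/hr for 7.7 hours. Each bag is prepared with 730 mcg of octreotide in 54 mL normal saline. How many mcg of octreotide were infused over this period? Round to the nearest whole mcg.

239 mcg

Concentration = 730 mcg ÷ 54 mL = 13.51852 mcg/mL
Drug rate = 2.3 mL/hr × 13.51852 mcg/mL = 31.09259 mcg/hr
Total = 31.09259 mcg/hr × 7.7 hr = 239.413 mcg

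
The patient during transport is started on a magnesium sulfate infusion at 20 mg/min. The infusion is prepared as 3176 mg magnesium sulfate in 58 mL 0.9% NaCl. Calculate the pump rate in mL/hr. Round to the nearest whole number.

22 mL/hr

20 mg/min × 60 min/hr = 1200 mg/hr
Concentration = 3176 mg ÷ 58 mL = 54.75862 mg/mL
Rate = 1200 mg/hr ÷ 54.75862 mg/mL = 21.91436 mL/hr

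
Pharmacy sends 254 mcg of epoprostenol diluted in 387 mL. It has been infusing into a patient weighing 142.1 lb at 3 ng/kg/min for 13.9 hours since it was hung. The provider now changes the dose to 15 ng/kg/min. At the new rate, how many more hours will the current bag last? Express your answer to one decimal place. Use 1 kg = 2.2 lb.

Initial rate:
Weight = 142.1 lb ÷ 2.2 lb/kg = 64.59091 kg
Dose = 3 ng/kg/min × 64.59091 kg = 193.7727 ng/min
193.7727 ng/min × 60 min/hr = 11626.36 ng/hr
Concentration = 254 mcg ÷ 387 mL = 0.6563307 mcg/mL = 656.3307 ng/mL
Rate = 11626.36 ng/hr ÷ 656.3307 ng/mL = 17.71418 mL/hr
Volume infused so far = 17.71418 mL/hr × 13.9 hr = 246.2272 mL
Volume remaining = 387 − 246.2272 = 140.7728 mL
New rate:
Dose = 15 ng/kg/min × 64.59091 kg = 968.8636 ng/min
968.8636 ng/min × 60 min/hr = 58131.82 ng/hr
Rate = 58131.82 ng/hr ÷ 656.3307 ng/mL = 88.57092 mL/hr
Time remaining = 140.7728 mL ÷ 88.57092 mL/hr = 1.58938 hr

1.6 hours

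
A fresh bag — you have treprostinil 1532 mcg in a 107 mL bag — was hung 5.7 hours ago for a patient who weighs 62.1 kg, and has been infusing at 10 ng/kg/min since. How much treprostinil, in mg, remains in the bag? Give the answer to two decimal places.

1.32 mg

Dose = 10 ng/kg/min × 62.1 kg = 621 ng/min
621 ng/min × 60 min/hr = 37260 ng/hr
Concentration = 1532 mcg ÷ 107 mL = 14.31776 mcg/mL = 14317.76 ng/mL
Rate = 37260 ng/hr ÷ 14317.76 ng/mL = 2.602363 mL/hr
Volume infused = 2.602363 mL/hr × 5.7 hr = 14.83347 mL
Volume remaining = 107 − 14.83347 = 92.16653 mL
Drug remaining = 92.16653 mL × 14317.76 ng/mL = 1319618 ng = 1.319618 mg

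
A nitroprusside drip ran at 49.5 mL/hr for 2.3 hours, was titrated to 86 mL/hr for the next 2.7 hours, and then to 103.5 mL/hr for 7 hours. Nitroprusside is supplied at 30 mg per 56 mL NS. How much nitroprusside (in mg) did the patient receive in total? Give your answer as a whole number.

574 mg

Concentration = 30 mg ÷ 56 mL = 0.5357143 mg/mL
Stage 1: 49.5 mL/hr × 2.3 hr = 113.85 mL → 113.85 mL × 0.5357143 mg/mL = 60.99107 mg
Stage 2: 86 mL/hr × 2.7 hr = 232.2 mL → 232.2 mL × 0.5357143 mg/mL = 124.3929 mg
Stage 3: 103.5 mL/hr × 7 hr = 724.5 mL → 724.5 mL × 0.5357143 mg/mL = 388.125 mg
Total = 60.99107 + 124.3929 + 388.125 = 573.5089 mg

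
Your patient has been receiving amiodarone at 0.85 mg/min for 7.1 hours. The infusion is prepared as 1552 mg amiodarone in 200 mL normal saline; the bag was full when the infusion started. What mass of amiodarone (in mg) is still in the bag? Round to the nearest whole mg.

0.85 mg/min × 60 min/hr = 51 mg/hr
Concentration = 1552 mg ÷ 200 mL = 7.76 mg/mL
Rate = 51 mg/hr ÷ 7.76 mg/mL = 6.572165 mL/hr
Volume infused = 6.572165 mL/hr × 7.1 hr = 46.66237 mL
Volume remaining = 200 − 46.66237 = 153.3376 mL
Drug remaining = 153.3376 mL × 7.76 mg/mL = 1189.9 mg

1190 mg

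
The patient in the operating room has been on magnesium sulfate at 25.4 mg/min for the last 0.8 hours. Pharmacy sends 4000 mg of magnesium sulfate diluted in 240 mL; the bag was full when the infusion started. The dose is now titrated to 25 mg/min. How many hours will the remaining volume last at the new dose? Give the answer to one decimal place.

1.9 hours

Initial rate:
25.4 mg/min × 60 min/hr = 1524 mg/hr
Concentration = 4000 mg ÷ 240 mL = 16.66667 mg/mL
Rate = 1524 mg/hr ÷ 16.66667 mg/mL = 91.44 mL/hr
Volume infused so far = 91.44 mL/hr × 0.8 hr = 73.152 mL
Volume remaining = 240 − 73.152 = 166.848 mL
New rate:
25 mg/min × 60 min/hr = 1500 mg/hr
Rate = 1500 mg/hr ÷ 16.66667 mg/mL = 90 mL/hr
Time remaining = 166.848 mL ÷ 90 mL/hr = 1.853867 hr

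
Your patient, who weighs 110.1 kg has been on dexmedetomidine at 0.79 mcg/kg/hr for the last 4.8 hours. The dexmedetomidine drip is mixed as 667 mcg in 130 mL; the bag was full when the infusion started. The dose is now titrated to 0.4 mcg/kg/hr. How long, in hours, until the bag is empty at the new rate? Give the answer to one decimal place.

5.7 hours

Initial rate:
Dose = 0.79 mcg/kg/hr × 110.1 kg = 86.979 mcg/hr
Concentration = 667 mcg ÷ 130 mL = 5.130769 mcg/mL
Rate = 86.979 mcg/hr ÷ 5.130769 mcg/mL = 16.95243 mL/hr
Volume infused so far = 16.95243 mL/hr × 4.8 hr = 81.37166 mL
Volume remaining = 130 − 81.37166 = 48.62834 mL
New rate:
Dose = 0.4 mcg/kg/hr × 110.1 kg = 44.04 mcg/hr
Rate = 44.04 mcg/hr ÷ 5.130769 mcg/mL = 8.583508 mL/hr
Time remaining = 48.62834 mL ÷ 8.583508 mL/hr = 5.665322 hr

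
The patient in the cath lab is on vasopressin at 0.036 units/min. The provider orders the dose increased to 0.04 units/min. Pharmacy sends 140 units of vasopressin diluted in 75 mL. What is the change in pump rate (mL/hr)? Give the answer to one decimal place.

0.1 mL/hr

At the current dose:
0.036 units/min × 60 min/hr = 2.16 units/hr
Concentration = 140 units ÷ 75 mL = 1.866667 units/mL
Rate = 2.16 units/hr ÷ 1.866667 units/mL = 1.157143 mL/hr
At the new dose:
0.04 units/min × 60 min/hr = 2.4 units/hr
Rate = 2.4 units/hr ÷ 1.866667 units/mL = 1.285714 mL/hr
Change = 1.285714 − 1.157143 = 0.1285714 mL/hr → 0.1285714 mL/hr increase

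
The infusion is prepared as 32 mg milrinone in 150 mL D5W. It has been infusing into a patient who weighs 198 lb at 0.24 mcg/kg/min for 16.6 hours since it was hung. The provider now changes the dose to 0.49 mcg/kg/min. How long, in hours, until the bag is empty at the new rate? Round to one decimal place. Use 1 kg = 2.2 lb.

4.0 hours

Initial rate:
Weight = 198 lb ÷ 2.2 lb/kg = 90 kg
Dose = 0.24 mcg/kg/min × 90 kg = 21.6 mcg/min
21.6 mcg/min × 60 min/hr = 1296 mcg/hr
Concentration = 32 mg ÷ 150 mL = 0.2133333 mg/mL = 213.3333 mcg/mL
Rate = 1296 mcg/hr ÷ 213.3333 mcg/mL = 6.075 mL/hr
Volume infused so far = 6.075 mL/hr × 16.6 hr = 100.845 mL
Volume remaining = 150 − 100.845 = 49.155 mL
New rate:
Dose = 0.49 mcg/kg/min × 90 kg = 44.1 mcg/min
44.1 mcg/min × 60 min/hr = 2646 mcg/hr
Rate = 2646 mcg/hr ÷ 213.3333 mcg/mL = 12.40312 mL/hr
Time remaining = 49.155 mL ÷ 12.40312 mL/hr = 3.963114 hr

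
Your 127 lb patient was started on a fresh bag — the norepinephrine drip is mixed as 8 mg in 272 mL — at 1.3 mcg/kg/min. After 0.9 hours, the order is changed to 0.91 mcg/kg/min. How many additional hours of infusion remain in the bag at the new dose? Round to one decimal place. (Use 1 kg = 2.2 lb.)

1.3 hours

Initial rate:
Weight = 127 lb ÷ 2.2 lb/kg = 57.72727 kg
Dose = 1.3 mcg/kg/min × 57.72727 kg = 75.04545 mcg/min
75.04545 mcg/min × 60 min/hr = 4502.727 mcg/hr
Concentration = 8 mg ÷ 272 mL = 0.02941176 mg/mL = 29.41176 mcg/mL
Rate = 4502.727 mcg/hr ÷ 29.41176 mcg/mL = 153.0927 mL/hr
Volume infused so far = 153.0927 mL/hr × 0.9 hr = 137.7835 mL
Volume remaining = 272 − 137.7835 = 134.2165 mL
New rate:
Dose = 0.91 mcg/kg/min × 57.72727 kg = 52.53182 mcg/min
52.53182 mcg/min × 60 min/hr = 3151.909 mcg/hr
Rate = 3151.909 mcg/hr ÷ 29.41176 mcg/mL = 107.1649 mL/hr
Time remaining = 134.2165 mL ÷ 107.1649 mL/hr = 1.25243 hr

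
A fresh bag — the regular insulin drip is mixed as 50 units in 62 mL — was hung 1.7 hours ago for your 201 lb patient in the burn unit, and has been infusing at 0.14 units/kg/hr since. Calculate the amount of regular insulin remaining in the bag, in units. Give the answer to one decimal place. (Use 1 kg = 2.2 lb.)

28.3 units

Weight = 201 lb ÷ 2.2 lb/kg = 91.36364 kg
Dose = 0.14 units/kg/hr × 91.36364 kg = 12.79091 units/hr
Concentration = 50 units ÷ 62 mL = 0.8064516 units/mL
Rate = 12.79091 units/hr ÷ 0.8064516 units/mL = 15.86073 mL/hr
Volume infused = 15.86073 mL/hr × 1.7 hr = 26.96324 mL
Volume remaining = 62 − 26.96324 = 35.03676 mL
Drug remaining = 35.03676 mL × 0.8064516 units/mL = 28.25545 units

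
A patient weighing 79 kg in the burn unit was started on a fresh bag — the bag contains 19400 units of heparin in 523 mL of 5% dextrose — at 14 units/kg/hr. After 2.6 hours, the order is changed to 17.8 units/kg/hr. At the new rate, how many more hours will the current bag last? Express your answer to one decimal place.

11.8 hours

Initial rate:
Dose = 14 units/kg/hr × 79 kg = 1106 units/hr
Concentration = 19400 units ÷ 523 mL = 37.09369 units/mL
Rate = 1106 units/hr ÷ 37.09369 units/mL = 29.81639 mL/hr
Volume infused so far = 29.81639 mL/hr × 2.6 hr = 77.52262 mL
Volume remaining = 523 − 77.52262 = 445.4774 mL
New rate:
Dose = 17.8 units/kg/hr × 79 kg = 1406.2 units/hr
Rate = 1406.2 units/hr ÷ 37.09369 units/mL = 37.90941 mL/hr
Time remaining = 445.4774 mL ÷ 37.90941 mL/hr = 11.7511 hr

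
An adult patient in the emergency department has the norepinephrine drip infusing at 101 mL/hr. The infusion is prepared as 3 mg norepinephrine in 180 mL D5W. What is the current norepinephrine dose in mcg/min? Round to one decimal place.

Concentration = 3 mg ÷ 180 mL = 0.01666667 mg/mL = 16.66667 mcg/mL
Drug rate = 101 mL/hr × 16.66667 mcg/mL = 1683.333 mcg/hr
1683.333 mcg/hr ÷ 60 min/hr = 28.05556 mcg/min

28.1 mcg/min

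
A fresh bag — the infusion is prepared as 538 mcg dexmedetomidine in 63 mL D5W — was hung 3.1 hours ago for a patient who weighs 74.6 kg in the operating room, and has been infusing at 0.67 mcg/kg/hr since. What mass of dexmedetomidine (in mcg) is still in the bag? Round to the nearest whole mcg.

Dose = 0.67 mcg/kg/hr × 74.6 kg = 49.982 mcg/hr
Concentration = 538 mcg ÷ 63 mL = 8.539683 mcg/mL
Rate = 49.982 mcg/hr ÷ 8.539683 mcg/mL = 5.852911 mL/hr
Volume infused = 5.852911 mL/hr × 3.1 hr = 18.14402 mL
Volume remaining = 63 − 18.14402 = 44.85598 mL
Drug remaining = 44.85598 mL × 8.539683 mcg/mL = 383.0558 mcg

383 mcg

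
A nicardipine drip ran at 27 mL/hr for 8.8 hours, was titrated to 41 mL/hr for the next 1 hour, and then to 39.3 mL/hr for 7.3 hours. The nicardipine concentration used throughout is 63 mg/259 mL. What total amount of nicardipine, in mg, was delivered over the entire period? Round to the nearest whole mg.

138 mg

Concentration = 63 mg ÷ 259 mL = 0.2432432 mg/mL
Stage 1: 27 mL/hr × 8.8 hr = 237.6 mL → 237.6 mL × 0.2432432 mg/mL = 57.79459 mg
Stage 2: 41 mL/hr × 1 hr = 41 mL → 41 mL × 0.2432432 mg/mL = 9.972973 mg
Stage 3: 39.3 mL/hr × 7.3 hr = 286.89 mL → 286.89 mL × 0.2432432 mg/mL = 69.78405 mg
Total = 57.79459 + 9.972973 + 69.78405 = 137.5516 mg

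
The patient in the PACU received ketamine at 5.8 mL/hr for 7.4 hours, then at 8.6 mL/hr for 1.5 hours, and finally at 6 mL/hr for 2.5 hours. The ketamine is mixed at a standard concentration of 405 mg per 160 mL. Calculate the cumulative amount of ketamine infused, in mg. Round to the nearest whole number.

179 mg

Concentration = 405 mg ÷ 160 mL = 2.53125 mg/mL
Stage 1: 5.8 mL/hr × 7.4 hr = 42.92 mL → 42.92 mL × 2.53125 mg/mL = 108.6412 mg
Stage 2: 8.6 mL/hr × 1.5 hr = 12.9 mL → 12.9 mL × 2.53125 mg/mL = 32.65312 mg
Stage 3: 6 mL/hr × 2.5 hr = 15 mL → 15 mL × 2.53125 mg/mL = 37.96875 mg
Total = 108.6412 + 32.65312 + 37.96875 = 179.2631 mg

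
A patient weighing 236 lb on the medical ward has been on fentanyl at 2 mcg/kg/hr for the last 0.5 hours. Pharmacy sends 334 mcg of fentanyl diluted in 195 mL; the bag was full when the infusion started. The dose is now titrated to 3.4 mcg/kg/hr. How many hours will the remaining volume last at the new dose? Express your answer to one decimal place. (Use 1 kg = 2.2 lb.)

0.6 hours

Initial rate:
Weight = 236 lb ÷ 2.2 lb/kg = 107.2727 kg
Dose = 2 mcg/kg/hr × 107.2727 kg = 214.5455 mcg/hr
Concentration = 334 mcg ÷ 195 mL = 1.712821 mcg/mL
Rate = 214.5455 mcg/hr ÷ 1.712821 mcg/mL = 125.2586 mL/hr
Volume infused so far = 125.2586 mL/hr × 0.5 hr = 62.62929 mL
Volume remaining = 195 − 62.62929 = 132.3707 mL
New rate:
Dose = 3.4 mcg/kg/hr × 107.2727 kg = 364.7273 mcg/hr
Rate = 364.7273 mcg/hr ÷ 1.712821 mcg/mL = 212.9396 mL/hr
Time remaining = 132.3707 mL ÷ 212.9396 mL/hr = 0.6216351 hr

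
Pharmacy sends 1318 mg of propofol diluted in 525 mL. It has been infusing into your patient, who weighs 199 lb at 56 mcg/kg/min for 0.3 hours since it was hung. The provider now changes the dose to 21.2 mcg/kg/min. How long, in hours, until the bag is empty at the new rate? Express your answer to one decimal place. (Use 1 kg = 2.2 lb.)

10.7 hours

Initial rate:
Weight = 199 lb ÷ 2.2 lb/kg = 90.45455 kg
Dose = 56 mcg/kg/min × 90.45455 kg = 5065.455 mcg/min
5065.455 mcg/min × 60 min/hr = 303927.3 mcg/hr
Concentration = 1318 mg ÷ 525 mL = 2.510476 mg/mL = 2510.476 mcg/mL
Rate = 303927.3 mcg/hr ÷ 2510.476 mcg/mL = 121.0636 mL/hr
Volume infused so far = 121.0636 mL/hr × 0.3 hr = 36.31908 mL
Volume remaining = 525 − 36.31908 = 488.6809 mL
New rate:
Dose = 21.2 mcg/kg/min × 90.45455 kg = 1917.636 mcg/min
1917.636 mcg/min × 60 min/hr = 115058.2 mcg/hr
Rate = 115058.2 mcg/hr ÷ 2510.476 mcg/mL = 45.83122 mL/hr
Time remaining = 488.6809 mL ÷ 45.83122 mL/hr = 10.66262 hr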